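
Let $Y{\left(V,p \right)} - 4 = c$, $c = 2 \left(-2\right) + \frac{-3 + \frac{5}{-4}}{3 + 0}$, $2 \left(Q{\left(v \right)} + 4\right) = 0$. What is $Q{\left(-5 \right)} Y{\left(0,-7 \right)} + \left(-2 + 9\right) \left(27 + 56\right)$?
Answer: $\frac{1760}{3} \approx 586.67$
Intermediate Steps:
$Q{\left(v \right)} = -4$ ($Q{\left(v \right)} = -4 + \frac{1}{2} \cdot 0 = -4 + 0 = -4$)
$c = - \frac{65}{12}$ ($c = -4 + \frac{-3 + 5 \left(- \frac{1}{4}\right)}{3} = -4 + \left(-3 - \frac{5}{4}\right) \frac{1}{3} = -4 - \frac{17}{12} = - \frac{65}{12} \approx -5.4167$)
$Y{\left(V,p \right)} = - \frac{17}{12}$ ($Y{\left(V,p \right)} = 4 - \frac{65}{12} = - \frac{17}{12}$)
$Q{\left(-5 \right)} Y{\left(0,-7 \right)} + \left(-2 + 9\right) \left(27 + 56\right) = \left(-4\right) \left(- \frac{17}{12}\right) + \left(-2 + 9\right) \left(27 + 56\right) = \frac{17}{3} + 7 \cdot 83 = \frac{17}{3} + 581 = \frac{1760}{3}$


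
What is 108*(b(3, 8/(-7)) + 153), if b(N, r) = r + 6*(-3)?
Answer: 101196/7 ≈ 14457.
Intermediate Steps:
b(N, r) = -18 + r (b(N, r) = r - 18 = -18 + r)
108*(b(3, 8/(-7)) + 153) = 108*((-18 + 8/(-7)) + 153) = 108*((-18 + 8*(-⅐)) + 153) = 108*((-18 - 8/7) + 153) = 108*(-134/7 + 153) = 108*(937/7) = 101196/7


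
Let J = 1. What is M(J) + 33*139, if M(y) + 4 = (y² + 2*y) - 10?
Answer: 4576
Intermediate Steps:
M(y) = -14 + y² + 2*y (M(y) = -4 + ((y² + 2*y) - 10) = -4 + (-10 + y² + 2*y) = -14 + y² + 2*y)
M(J) + 33*139 = (-14 + 1² + 2*1) + 33*139 = (-14 + 1 + 2) + 4587 = -11 + 4587 = 4576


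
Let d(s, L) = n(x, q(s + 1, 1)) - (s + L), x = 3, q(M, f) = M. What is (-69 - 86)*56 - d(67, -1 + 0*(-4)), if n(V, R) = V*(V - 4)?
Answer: -8611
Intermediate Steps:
n(V, R) = V*(-4 + V)
d(s, L) = -3 - L - s (d(s, L) = 3*(-4 + 3) - (s + L) = 3*(-1) - (L + s) = -3 + (-L - s) = -3 - L - s)
(-69 - 86)*56 - d(67, -1 + 0*(-4)) = (-69 - 86)*56 - (-3 - (-1 + 0*(-4)) - 1*67) = -155*56 - (-3 - (-1 + 0) - 67) = -8680 - (-3 - 1*(-1) - 67) = -8680 - (-3 + 1 - 67) = -8680 - 1*(-69) = -8680 + 69 = -8611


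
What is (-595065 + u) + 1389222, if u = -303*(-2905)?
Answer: 1674372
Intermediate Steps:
u = 880215
(-595065 + u) + 1389222 = (-595065 + 880215) + 1389222 = 285150 + 1389222 = 1674372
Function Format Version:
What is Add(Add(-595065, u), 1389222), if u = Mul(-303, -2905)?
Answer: 1674372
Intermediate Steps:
u = 880215
Add(Add(-595065, u), 1389222) = Add(Add(-595065, 880215), 1389222) = Add(285150, 1389222) = 1674372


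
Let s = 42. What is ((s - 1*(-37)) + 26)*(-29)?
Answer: -3045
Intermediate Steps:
((s - 1*(-37)) + 26)*(-29) = ((42 - 1*(-37)) + 26)*(-29) = ((42 + 37) + 26)*(-29) = (79 + 26)*(-29) = 105*(-29) = -3045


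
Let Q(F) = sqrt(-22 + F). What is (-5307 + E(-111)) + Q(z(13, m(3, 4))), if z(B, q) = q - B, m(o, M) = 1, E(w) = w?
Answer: -5418 + I*sqrt(34) ≈ -5418.0 + 5.831*I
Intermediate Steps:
(-5307 + E(-111)) + Q(z(13, m(3, 4))) = (-5307 - 111) + sqrt(-22 + (1 - 1*13)) = -5418 + sqrt(-22 + (1 - 13)) = -5418 + sqrt(-22 - 12) = -5418 + sqrt(-34) = -5418 + I*sqrt(34)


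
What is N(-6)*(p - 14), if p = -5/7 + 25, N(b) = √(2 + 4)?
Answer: 72*√6/7 ≈ 25.195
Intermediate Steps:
N(b) = √6
p = 170/7 (p = -5*⅐ + 25 = -5/7 + 25 = 170/7 ≈ 24.286)
N(-6)*(p - 14) = √6*(170/7 - 14) = √6*(72/7) = 72*√6/7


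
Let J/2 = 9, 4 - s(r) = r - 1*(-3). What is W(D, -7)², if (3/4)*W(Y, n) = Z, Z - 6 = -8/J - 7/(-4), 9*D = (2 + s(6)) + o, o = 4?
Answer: 69169/729 ≈ 94.882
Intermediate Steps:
s(r) = 1 - r (s(r) = 4 - (r - 1*(-3)) = 4 - (r + 3) = 4 - (3 + r) = 4 + (-3 - r) = 1 - r)
J = 18 (J = 2*9 = 18)
D = ⅑ (D = ((2 + (1 - 1*6)) + 4)/9 = ((2 + (1 - 6)) + 4)/9 = ((2 - 5) + 4)/9 = (-3 + 4)/9 = (⅑)*1 = ⅑ ≈ 0.11111)
Z = 263/36 (Z = 6 + (-8/18 - 7/(-4)) = 6 + (-8*1/18 - 7*(-¼)) = 6 + (-4/9 + 7/4) = 6 + 47/36 = 263/36 ≈ 7.3056)
W(Y, n) = 263/27 (W(Y, n) = (4/3)*(263/36) = 263/27)
W(D, -7)² = (263/27)² = 69169/729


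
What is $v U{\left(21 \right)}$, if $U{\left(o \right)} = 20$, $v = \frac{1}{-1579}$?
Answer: $- \frac{20}{1579} \approx -0.012666$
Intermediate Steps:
$v = - \frac{1}{1579} \approx -0.00063331$
$v U{\left(21 \right)} = \left(- \frac{1}{1579}\right) 20 = - \frac{20}{1579}$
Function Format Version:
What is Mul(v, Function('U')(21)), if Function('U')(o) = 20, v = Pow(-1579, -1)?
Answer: Rational(-20, 1579) ≈ -0.012666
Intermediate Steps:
v = Rational(-1, 1579) ≈ -0.00063331
Mul(v, Function('U')(21)) = Mul(Rational(-1, 1579), 20) = Rational(-20, 1579)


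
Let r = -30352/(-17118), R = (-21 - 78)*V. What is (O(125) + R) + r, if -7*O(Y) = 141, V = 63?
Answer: -374777968/59913 ≈ -6255.4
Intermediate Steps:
O(Y) = -141/7 (O(Y) = -1/7*141 = -141/7)
R = -6237 (R = (-21 - 78)*63 = -99*63 = -6237)
r = 15176/8559 (r = -30352*(-1/17118) = 15176/8559 ≈ 1.7731)
(O(125) + R) + r = (-141/7 - 6237) + 15176/8559 = -43800/7 + 15176/8559 = -374777968/59913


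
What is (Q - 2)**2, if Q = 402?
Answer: 160000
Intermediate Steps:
(Q - 2)**2 = (402 - 2)**2 = 400**2 = 160000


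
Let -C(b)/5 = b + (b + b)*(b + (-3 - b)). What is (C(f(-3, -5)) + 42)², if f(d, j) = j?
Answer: 6889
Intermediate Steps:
C(b) = 25*b (C(b) = -5*(b + (b + b)*(b + (-3 - b))) = -5*(b + (2*b)*(-3)) = -5*(b - 6*b) = -(-25)*b = 25*b)
(C(f(-3, -5)) + 42)² = (25*(-5) + 42)² = (-125 + 42)² = (-83)² = 6889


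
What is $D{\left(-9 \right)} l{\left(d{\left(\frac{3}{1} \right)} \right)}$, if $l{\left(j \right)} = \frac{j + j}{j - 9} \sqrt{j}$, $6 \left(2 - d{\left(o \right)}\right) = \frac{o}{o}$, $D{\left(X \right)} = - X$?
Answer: $- \frac{33 \sqrt{66}}{43} \approx -6.2347$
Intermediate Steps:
$d{\left(o \right)} = \frac{11}{6}$ ($d{\left(o \right)} = 2 - \frac{o \frac{1}{o}}{6} = 2 - \frac{1}{6} = \frac{11}{6}$)
$l{\left(j \right)} = \frac{2 j^{\frac{3}{2}}}{-9 + j}$ ($l{\left(j \right)} = \frac{2 j}{-9 + j} \sqrt{j} = \frac{2 j^{\frac{3}{2}}}{-9 + j}$)
$D{\left(-9 \right)} l{\left(d{\left(\frac{3}{1} \right)} \right)} = \left(-1\right) \left(-9\right) \frac{2 \left(\frac{11}{6}\right)^{\frac{3}{2}}}{-9 + \frac{11}{6}} = 9 \frac{2 \frac{11 \sqrt{66}}{36}}{- \frac{43}{6}} = 9 \cdot 2 \frac{11 \sqrt{66}}{36} \left(- \frac{6}{43}\right) = 9 \left(- \frac{11 \sqrt{66}}{129}\right) = - \frac{33 \sqrt{66}}{43}$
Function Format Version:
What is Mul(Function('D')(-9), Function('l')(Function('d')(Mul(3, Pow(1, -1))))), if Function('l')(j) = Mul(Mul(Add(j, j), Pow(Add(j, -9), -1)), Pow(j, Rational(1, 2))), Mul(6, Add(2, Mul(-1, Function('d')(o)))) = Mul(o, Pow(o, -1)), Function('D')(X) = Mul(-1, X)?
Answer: Mul(Rational(-33, 43), Pow(66, Rational(1, 2))) ≈ -6.2347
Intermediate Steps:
Function('d')(o) = Rational(11, 6) (Function('d')(o) = Add(2, Mul(Rational(-1, 6), Mul(o, Pow(o, -1)))) = Add(2, Mul(Rational(-1, 6), 1)) = Add(2, Rational(-1, 6)) = Rational(11, 6))
Function('l')(j) = Mul(2, Pow(j, Rational(3, 2)), Pow(Add(-9, j), -1)) (Function('l')(j) = Mul(Mul(Mul(2, j), Pow(Add(-9, j), -1)), Pow(j, Rational(1, 2))) = Mul(Mul(2, j, Pow(Add(-9, j), -1)), Pow(j, Rational(1, 2))) = Mul(2, Pow(j, Rational(3, 2)), Pow(Add(-9, j), -1)))
Mul(Function('D')(-9), Function('l')(Function('d')(Mul(3, Pow(1, -1))))) = Mul(Mul(-1, -9), Mul(2, Pow(Rational(11, 6), Rational(3, 2)), Pow(Add(-9, Rational(11, 6)), -1))) = Mul(9, Mul(2, Mul(Rational(11, 36), Pow(66, Rational(1, 2))), Pow(Rational(-43, 6), -1))) = Mul(9, Mul(2, Mul(Rational(11, 36), Pow(66, Rational(1, 2))), Rational(-6, 43))) = Mul(9, Mul(Rational(-11, 129), Pow(66, Rational(1, 2)))) = Mul(Rational(-33, 43), Pow(66, Rational(1, 2)))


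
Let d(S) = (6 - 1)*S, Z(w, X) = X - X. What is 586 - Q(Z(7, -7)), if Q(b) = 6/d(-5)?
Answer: 14656/25 ≈ 586.24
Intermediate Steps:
Z(w, X) = 0
d(S) = 5*S
Q(b) = -6/25 (Q(b) = 6/((5*(-5))) = 6/(-25) = 6*(-1/25) = -6/25)
586 - Q(Z(7, -7)) = 586 - 1*(-6/25) = 586 + 6/25 = 14656/25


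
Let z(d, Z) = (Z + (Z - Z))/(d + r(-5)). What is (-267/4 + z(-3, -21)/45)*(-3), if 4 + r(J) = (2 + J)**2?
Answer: 4019/20 ≈ 200.95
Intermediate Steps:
r(J) = -4 + (2 + J)**2
z(d, Z) = Z/(5 + d) (z(d, Z) = (Z + (Z - Z))/(d - 5*(4 - 5)) = (Z + 0)/(d - 5*(-1)) = Z/(d + 5) = Z/(5 + d))
(-267/4 + z(-3, -21)/45)*(-3) = (-267/4 - 21/(5 - 3)/45)*(-3) = (-267*1/4 - 21/2*(1/45))*(-3) = (-267/4 - 21*1/2*(1/45))*(-3) = (-267/4 - 21/2*1/45)*(-3) = (-267/4 - 7/30)*(-3) = -4019/60*(-3) = 4019/20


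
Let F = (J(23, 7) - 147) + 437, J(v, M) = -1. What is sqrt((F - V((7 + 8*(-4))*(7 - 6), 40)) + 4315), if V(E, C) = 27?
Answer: sqrt(4577) ≈ 67.654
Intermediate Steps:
F = 289 (F = (-1 - 147) + 437 = -148 + 437 = 289)
sqrt((F - V((7 + 8*(-4))*(7 - 6), 40)) + 4315) = sqrt((289 - 1*27) + 4315) = sqrt((289 - 27) + 4315) = sqrt(262 + 4315) = sqrt(4577)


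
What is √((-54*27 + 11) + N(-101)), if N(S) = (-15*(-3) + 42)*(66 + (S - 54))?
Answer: I*√9190 ≈ 95.865*I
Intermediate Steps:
N(S) = 1044 + 87*S (N(S) = (45 + 42)*(66 + (-54 + S)) = 87*(12 + S) = 1044 + 87*S)
√((-54*27 + 11) + N(-101)) = √((-54*27 + 11) + (1044 + 87*(-101))) = √((-1458 + 11) + (1044 - 8787)) = √(-1447 - 7743) = √(-9190) = I*√9190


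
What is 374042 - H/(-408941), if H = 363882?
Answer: 152961473404/408941 ≈ 3.7404e+5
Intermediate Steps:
374042 - H/(-408941) = 374042 - 363882/(-408941) = 374042 - 363882*(-1)/408941 = 374042 - 1*(-363882/408941) = 374042 + 363882/408941 = 152961473404/408941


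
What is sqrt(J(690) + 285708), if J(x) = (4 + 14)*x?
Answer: 4*sqrt(18633) ≈ 546.01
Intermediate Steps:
J(x) = 18*x
sqrt(J(690) + 285708) = sqrt(18*690 + 285708) = sqrt(12420 + 285708) = sqrt(298128) = 4*sqrt(18633)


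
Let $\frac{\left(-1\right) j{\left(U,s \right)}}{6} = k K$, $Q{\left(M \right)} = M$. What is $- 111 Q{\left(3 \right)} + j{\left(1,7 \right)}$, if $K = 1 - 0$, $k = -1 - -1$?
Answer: $-333$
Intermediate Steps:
$k = 0$ ($k = -1 + 1 = 0$)
$K = 1$ ($K = 1 + 0 = 1$)
$j{\left(U,s \right)} = 0$ ($j{\left(U,s \right)} = - 6 \cdot 0 \cdot 1 = \left(-6\right) 0 = 0$)
$- 111 Q{\left(3 \right)} + j{\left(1,7 \right)} = \left(-111\right) 3 + 0 = -333 + 0 = -333$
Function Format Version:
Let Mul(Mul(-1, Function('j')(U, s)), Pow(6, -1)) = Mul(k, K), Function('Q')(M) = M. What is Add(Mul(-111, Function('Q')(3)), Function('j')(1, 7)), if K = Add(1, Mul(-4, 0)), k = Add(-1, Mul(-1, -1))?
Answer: -333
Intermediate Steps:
k = 0 (k = Add(-1, 1) = 0)
K = 1 (K = Add(1, 0) = 1)
Function('j')(U, s) = 0 (Function('j')(U, s) = Mul(-6, Mul(0, 1)) = Mul(-6, 0) = 0)
Add(Mul(-111, Function('Q')(3)), Function('j')(1, 7)) = Add(Mul(-111, 3), 0) = Add(-333, 0) = -333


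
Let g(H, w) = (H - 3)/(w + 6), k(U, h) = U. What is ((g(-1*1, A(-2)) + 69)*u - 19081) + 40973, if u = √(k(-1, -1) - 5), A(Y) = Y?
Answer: 21892 + 68*I*√6 ≈ 21892.0 + 166.57*I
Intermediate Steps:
g(H, w) = (-3 + H)/(6 + w)
u = I*√6 (u = √(-1 - 5) = √(-6) = I*√6 ≈ 2.4495*I)
((g(-1*1, A(-2)) + 69)*u - 19081) + 40973 = (((-3 - 1*1)/(6 - 2) + 69)*(I*√6) - 19081) + 40973 = (((-3 - 1)/4 + 69)*(I*√6) - 19081) + 40973 = (((¼)*(-4) + 69)*(I*√6) - 19081) + 40973 = ((-1 + 69)*(I*√6) - 19081) + 40973 = (68*(I*√6) - 19081) + 40973 = (68*I*√6 - 19081) + 40973 = (-19081 + 68*I*√6) + 40973 = 21892 + 68*I*√6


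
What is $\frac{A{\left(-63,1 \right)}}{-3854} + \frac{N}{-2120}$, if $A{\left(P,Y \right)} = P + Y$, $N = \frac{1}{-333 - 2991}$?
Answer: $\frac{218455207}{13579337760} \approx 0.016087$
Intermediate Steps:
$N = - \frac{1}{3324}$ ($N = \frac{1}{-3324} = - \frac{1}{3324} \approx -0.00030084$)
$\frac{A{\left(-63,1 \right)}}{-3854} + \frac{N}{-2120} = \frac{-63 + 1}{-3854} - \frac{1}{3324 \left(-2120\right)} = \left(-62\right) \left(- \frac{1}{3854}\right) - - \frac{1}{7046880} = \frac{31}{1927} + \frac{1}{7046880} = \frac{218455207}{13579337760}$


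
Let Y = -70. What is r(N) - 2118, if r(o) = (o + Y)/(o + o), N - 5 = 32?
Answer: -156765/74 ≈ -2118.4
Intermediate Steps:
N = 37 (N = 5 + 32 = 37)
r(o) = (-70 + o)/(2*o) (r(o) = (o - 70)/(o + o) = (-70 + o)/((2*o)) = (-70 + o)*(1/(2*o)) = (-70 + o)/(2*o))
r(N) - 2118 = (½)*(-70 + 37)/37 - 2118 = (½)*(1/37)*(-33) - 2118 = -33/74 - 2118 = -156765/74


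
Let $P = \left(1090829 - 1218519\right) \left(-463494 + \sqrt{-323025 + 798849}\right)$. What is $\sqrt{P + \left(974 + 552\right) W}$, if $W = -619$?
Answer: $\sqrt{59182604266 - 510760 \sqrt{29739}} \approx 2.4309 \cdot 10^{5}$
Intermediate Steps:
$P = 59183548860 - 510760 \sqrt{29739}$ ($P = - 127690 \left(-463494 + \sqrt{475824}\right) = - 127690 \left(-463494 + 4 \sqrt{29739}\right) = 59183548860 - 510760 \sqrt{29739} \approx 5.9095 \cdot 10^{10}$)
$\sqrt{P + \left(974 + 552\right) W} = \sqrt{\left(59183548860 - 510760 \sqrt{29739}\right) + \left(974 + 552\right) \left(-619\right)} = \sqrt{\left(59183548860 - 510760 \sqrt{29739}\right) + 1526 \left(-619\right)} = \sqrt{\left(59183548860 - 510760 \sqrt{29739}\right) - 944594} = \sqrt{59182604266 - 510760 \sqrt{29739}}$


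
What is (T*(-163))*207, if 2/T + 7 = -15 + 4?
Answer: 3749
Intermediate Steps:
T = -⅑ (T = 2/(-7 + (-15 + 4)) = 2/(-7 - 11) = 2/(-18) = 2*(-1/18) = -⅑ ≈ -0.11111)
(T*(-163))*207 = -⅑*(-163)*207 = (163/9)*207 = 3749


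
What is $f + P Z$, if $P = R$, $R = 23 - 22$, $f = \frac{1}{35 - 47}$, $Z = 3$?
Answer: $\frac{35}{12} \approx 2.9167$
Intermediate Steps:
$f = - \frac{1}{12}$ ($f = \frac{1}{-12} = - \frac{1}{12} \approx -0.083333$)
$R = 1$
$P = 1$
$f + P Z = - \frac{1}{12} + 1 \cdot 3 = - \frac{1}{12} + 3 = \frac{35}{12}$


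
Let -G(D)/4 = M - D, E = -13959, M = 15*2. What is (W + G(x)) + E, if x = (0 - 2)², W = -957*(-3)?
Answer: -11192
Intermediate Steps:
M = 30
W = 2871
x = 4 (x = (-2)² = 4)
G(D) = -120 + 4*D (G(D) = -4*(30 - D) = -120 + 4*D)
(W + G(x)) + E = (2871 + (-120 + 4*4)) - 13959 = (2871 + (-120 + 16)) - 13959 = (2871 - 104) - 13959 = 2767 - 13959 = -11192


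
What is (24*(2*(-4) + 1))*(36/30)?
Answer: -1008/5 ≈ -201.60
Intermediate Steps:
(24*(2*(-4) + 1))*(36/30) = (24*(-8 + 1))*(36*(1/30)) = (24*(-7))*(6/5) = -168*6/5 = -1008/5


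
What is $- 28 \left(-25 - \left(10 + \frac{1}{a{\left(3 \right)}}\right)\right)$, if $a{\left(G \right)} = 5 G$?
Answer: $\frac{14728}{15} \approx 981.87$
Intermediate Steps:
$- 28 \left(-25 - \left(10 + \frac{1}{a{\left(3 \right)}}\right)\right) = - 28 \left(-25 - \left(10 + \frac{1}{5 \cdot 3}\right)\right) = - 28 \left(-25 - \frac{151}{15}\right) = \left(-28\right) \left(- \frac{526}{15}\right) = \frac{14728}{15}$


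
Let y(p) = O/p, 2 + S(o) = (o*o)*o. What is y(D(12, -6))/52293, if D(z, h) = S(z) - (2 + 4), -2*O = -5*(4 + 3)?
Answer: 7/35977584 ≈ 1.9457e-7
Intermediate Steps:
S(o) = -2 + o**3 (S(o) = -2 + (o*o)*o = -2 + o**2*o = -2 + o**3)
O = 35/2 (O = -(-5)*(4 + 3)/2 = -(-5)*7/2 = -1/2*(-35) = 35/2 ≈ 17.500)
D(z, h) = -8 + z**3 (D(z, h) = (-2 + z**3) - (2 + 4) = (-2 + z**3) - 1*6 = (-2 + z**3) - 6 = -8 + z**3)
y(p) = 35/(2*p)
y(D(12, -6))/52293 = (35/(2*(-8 + 12**3)))/52293 = (35/(2*(-8 + 1728)))*(1/52293) = ((35/2)/1720)*(1/52293) = ((35/2)*(1/1720))*(1/52293) = (7/688)*(1/52293) = 7/35977584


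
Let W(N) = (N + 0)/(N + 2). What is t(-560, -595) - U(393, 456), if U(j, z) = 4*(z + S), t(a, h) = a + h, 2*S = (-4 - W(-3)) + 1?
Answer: -2967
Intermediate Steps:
W(N) = N/(2 + N)
S = -3 (S = ((-4 - (-3)/(2 - 3)) + 1)/2 = ((-4 - (-3)/(-1)) + 1)/2 = ((-4 - (-3)*(-1)) + 1)/2 = ((-4 - 1*3) + 1)/2 = ((-4 - 3) + 1)/2 = (-7 + 1)/2 = (½)*(-6) = -3)
U(j, z) = -12 + 4*z (U(j, z) = 4*(z - 3) = 4*(-3 + z) = -12 + 4*z)
t(-560, -595) - U(393, 456) = (-560 - 595) - (-12 + 4*456) = -1155 - (-12 + 1824) = -1155 - 1*1812 = -1155 - 1812 = -2967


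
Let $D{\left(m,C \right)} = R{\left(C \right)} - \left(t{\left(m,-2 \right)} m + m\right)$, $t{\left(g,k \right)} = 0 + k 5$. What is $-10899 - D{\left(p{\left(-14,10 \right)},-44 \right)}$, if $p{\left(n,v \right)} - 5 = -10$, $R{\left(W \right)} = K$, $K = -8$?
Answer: $-10846$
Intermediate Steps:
$R{\left(W \right)} = -8$
$p{\left(n,v \right)} = -5$ ($p{\left(n,v \right)} = 5 - 10 = -5$)
$t{\left(g,k \right)} = 5 k$ ($t{\left(g,k \right)} = 0 + 5 k = 5 k$)
$D{\left(m,C \right)} = -8 + 9 m$ ($D{\left(m,C \right)} = -8 - \left(5 \left(-2\right) m + m\right) = -8 - \left(- 10 m + m\right) = -8 - - 9 m = -8 + 9 m$)
$-10899 - D{\left(p{\left(-14,10 \right)},-44 \right)} = -10899 - \left(-8 + 9 \left(-5\right)\right) = -10899 - \left(-8 - 45\right) = -10899 - -53 = -10899 + 53 = -10846$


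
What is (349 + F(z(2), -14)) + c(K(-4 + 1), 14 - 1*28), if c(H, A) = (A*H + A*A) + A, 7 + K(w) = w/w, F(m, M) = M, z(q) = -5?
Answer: 601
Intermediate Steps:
K(w) = -6 (K(w) = -7 + w/w = -7 + 1 = -6)
c(H, A) = A + A**2 + A*H (c(H, A) = (A*H + A**2) + A = (A**2 + A*H) + A = A + A**2 + A*H)
(349 + F(z(2), -14)) + c(K(-4 + 1), 14 - 1*28) = (349 - 14) + (14 - 1*28)*(1 + (14 - 1*28) - 6) = 335 + (14 - 28)*(1 + (14 - 28) - 6) = 335 - 14*(1 - 14 - 6) = 335 - 14*(-19) = 335 + 266 = 601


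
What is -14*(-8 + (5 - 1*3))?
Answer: 84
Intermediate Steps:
-14*(-8 + (5 - 1*3)) = -14*(-8 + (5 - 3)) = -14*(-8 + 2) = -14*(-6) = 84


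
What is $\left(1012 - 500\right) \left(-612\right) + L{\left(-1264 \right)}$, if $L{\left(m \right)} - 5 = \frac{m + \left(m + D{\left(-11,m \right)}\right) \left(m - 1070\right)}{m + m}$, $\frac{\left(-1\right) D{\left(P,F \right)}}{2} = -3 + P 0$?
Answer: $- \frac{198763975}{632} \approx -3.145 \cdot 10^{5}$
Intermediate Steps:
$D{\left(P,F \right)} = 6$ ($D{\left(P,F \right)} = - 2 \left(-3 + P 0\right) = - 2 \left(-3 + 0\right) = \left(-2\right) \left(-3\right) = 6$)
$L{\left(m \right)} = 5 + \frac{m + \left(-1070 + m\right) \left(6 + m\right)}{2 m}$ ($L{\left(m \right)} = 5 + \frac{m + \left(m + 6\right) \left(m - 1070\right)}{m + m} = 5 + \frac{m + \left(6 + m\right) \left(-1070 + m\right)}{2 m} = 5 + \left(m + \left(-1070 + m\right) \left(6 + m\right)\right) \frac{1}{2 m} = 5 + \frac{m + \left(-1070 + m\right) \left(6 + m\right)}{2 m}$)
$\left(1012 - 500\right) \left(-612\right) + L{\left(-1264 \right)} = \left(1012 - 500\right) \left(-612\right) + \frac{-6420 - 1264 \left(-1053 - 1264\right)}{2 \left(-1264\right)} = 512 \left(-612\right) + \frac{1}{2} \left(- \frac{1}{1264}\right) \left(-6420 - -2928688\right) = -313344 + \frac{1}{2} \left(- \frac{1}{1264}\right) \left(-6420 + 2928688\right) = -313344 + \frac{1}{2} \left(- \frac{1}{1264}\right) 2922268 = -313344 - \frac{730567}{632} = - \frac{198763975}{632}$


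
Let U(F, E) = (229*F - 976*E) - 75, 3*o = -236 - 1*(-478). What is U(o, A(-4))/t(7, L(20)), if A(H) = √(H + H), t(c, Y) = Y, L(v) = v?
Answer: 55193/60 - 488*I*√2/5 ≈ 919.88 - 138.03*I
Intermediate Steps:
o = 242/3 (o = (-236 - 1*(-478))/3 = (-236 + 478)/3 = (⅓)*242 = 242/3 ≈ 80.667)
A(H) = √2*√H (A(H) = √(2*H) = √2*√H)
U(F, E) = -75 - 976*E + 229*F (U(F, E) = (-976*E + 229*F) - 75 = -75 - 976*E + 229*F)
U(o, A(-4))/t(7, L(20)) = (-75 - 976*√2*√(-4) + 229*(242/3))/20 = (-75 - 976*√2*2*I + 55418/3)*(1/20) = (-75 - 1952*I*√2 + 55418/3)*(1/20) = (55193/3 - 1952*I*√2)*(1/20) = 55193/60 - 488*I*√2/5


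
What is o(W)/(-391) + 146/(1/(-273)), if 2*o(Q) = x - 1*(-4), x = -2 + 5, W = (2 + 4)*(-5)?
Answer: -31168963/782 ≈ -39858.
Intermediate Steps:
W = -30 (W = 6*(-5) = -30)
x = 3
o(Q) = 7/2 (o(Q) = (3 - 1*(-4))/2 = (3 + 4)/2 = (1/2)*7 = 7/2)
o(W)/(-391) + 146/(1/(-273)) = (7/2)/(-391) + 146/(1/(-273)) = (7/2)*(-1/391) + 146/(-1/273) = -7/782 + 146*(-273) = -7/782 - 39858 = -31168963/782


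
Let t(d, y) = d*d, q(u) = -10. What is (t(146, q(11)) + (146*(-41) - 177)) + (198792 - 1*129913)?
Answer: 84032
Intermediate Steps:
t(d, y) = d**2
(t(146, q(11)) + (146*(-41) - 177)) + (198792 - 1*129913) = (146**2 + (146*(-41) - 177)) + (198792 - 1*129913) = (21316 + (-5986 - 177)) + (198792 - 129913) = (21316 - 6163) + 68879 = 15153 + 68879 = 84032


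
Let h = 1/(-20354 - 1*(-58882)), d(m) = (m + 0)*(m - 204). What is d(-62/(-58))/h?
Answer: -7028855680/841 ≈ -8.3577e+6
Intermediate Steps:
d(m) = m*(-204 + m)
h = 1/38528 (h = 1/(-20354 + 58882) = 1/38528 ≈ 2.5955e-5)
d(-62/(-58))/h = ((-62/(-58))*(-204 - 62/(-58)))/(1/38528) = ((-62*(-1/58))*(-204 - 62*(-1/58)))*38528 = (31*(-204 + 31/29)/29)*38528 = ((31/29)*(-5885/29))*38528 = -182435/841*38528 = -7028855680/841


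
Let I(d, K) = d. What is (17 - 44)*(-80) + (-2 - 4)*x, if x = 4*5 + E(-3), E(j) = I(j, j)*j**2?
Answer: 2202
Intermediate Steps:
E(j) = j**3 (E(j) = j*j**2 = j**3)
x = -7 (x = 4*5 + (-3)**3 = 20 - 27 = -7)
(17 - 44)*(-80) + (-2 - 4)*x = (17 - 44)*(-80) + (-2 - 4)*(-7) = -27*(-80) - 6*(-7) = 2160 + 42 = 2202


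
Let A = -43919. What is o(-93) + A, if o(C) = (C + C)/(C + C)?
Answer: -43918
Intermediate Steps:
o(C) = 1 (o(C) = (2*C)/((2*C)) = (2*C)*(1/(2*C)) = 1)
o(-93) + A = 1 - 43919 = -43918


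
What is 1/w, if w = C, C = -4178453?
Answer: -1/4178453 ≈ -2.3932e-7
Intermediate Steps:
w = -4178453
1/w = 1/(-4178453) = -1/4178453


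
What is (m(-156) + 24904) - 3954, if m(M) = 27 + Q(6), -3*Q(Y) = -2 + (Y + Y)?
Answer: 62921/3 ≈ 20974.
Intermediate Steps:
Q(Y) = 2/3 - 2*Y/3 (Q(Y) = -(-2 + (Y + Y))/3 = -(-2 + 2*Y)/3 = 2/3 - 2*Y/3)
m(M) = 71/3 (m(M) = 27 + (2/3 - 2/3*6) = 27 + (2/3 - 4) = 27 - 10/3 = 71/3)
(m(-156) + 24904) - 3954 = (71/3 + 24904) - 3954 = 74783/3 - 3954 = 62921/3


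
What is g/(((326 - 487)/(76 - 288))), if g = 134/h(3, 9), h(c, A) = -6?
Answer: -14204/483 ≈ -29.408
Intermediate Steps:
g = -67/3 (g = 134/(-6) = 134*(-⅙) = -67/3 ≈ -22.333)
g/(((326 - 487)/(76 - 288))) = -67*(76 - 288)/(326 - 487)/3 = -67/(3*((-161/(-212)))) = -67/(3*((-161*(-1/212)))) = -67/(3*161/212) = -67/3*212/161 = -14204/483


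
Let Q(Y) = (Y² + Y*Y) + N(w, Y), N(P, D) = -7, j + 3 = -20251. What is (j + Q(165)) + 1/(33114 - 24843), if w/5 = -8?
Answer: 282777220/8271 ≈ 34189.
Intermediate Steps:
w = -40 (w = 5*(-8) = -40)
j = -20254 (j = -3 - 20251 = -20254)
Q(Y) = -7 + 2*Y² (Q(Y) = (Y² + Y*Y) - 7 = (Y² + Y²) - 7 = 2*Y² - 7 = -7 + 2*Y²)
(j + Q(165)) + 1/(33114 - 24843) = (-20254 + (-7 + 2*165²)) + 1/(33114 - 24843) = (-20254 + (-7 + 2*27225)) + 1/8271 = (-20254 + (-7 + 54450)) + 1/8271 = (-20254 + 54443) + 1/8271 = 34189 + 1/8271 = 282777220/8271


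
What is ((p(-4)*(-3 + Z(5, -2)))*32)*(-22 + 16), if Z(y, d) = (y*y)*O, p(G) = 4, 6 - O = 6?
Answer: 2304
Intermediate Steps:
O = 0 (O = 6 - 1*6 = 6 - 6 = 0)
Z(y, d) = 0 (Z(y, d) = (y*y)*0 = y²*0 = 0)
((p(-4)*(-3 + Z(5, -2)))*32)*(-22 + 16) = ((4*(-3 + 0))*32)*(-22 + 16) = ((4*(-3))*32)*(-6) = -12*32*(-6) = -384*(-6) = 2304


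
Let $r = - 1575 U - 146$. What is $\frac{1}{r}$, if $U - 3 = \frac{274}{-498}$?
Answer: $- \frac{83}{332368} \approx -0.00024972$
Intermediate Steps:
$U = \frac{610}{249}$ ($U = 3 + \frac{274}{-498} = 3 + 274 \left(- \frac{1}{498}\right) = 3 - \frac{137}{249} = \frac{610}{249} \approx 2.4498$)
$r = - \frac{332368}{83}$ ($r = \left(-1575\right) \frac{610}{249} - 146 = - \frac{320250}{83} - 146 = - \frac{332368}{83} \approx -4004.4$)
$\frac{1}{r} = \frac{1}{- \frac{332368}{83}} = - \frac{83}{332368}$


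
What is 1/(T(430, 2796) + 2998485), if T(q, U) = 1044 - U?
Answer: 1/2996733 ≈ 3.3370e-7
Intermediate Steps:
1/(T(430, 2796) + 2998485) = 1/((1044 - 1*2796) + 2998485) = 1/((1044 - 2796) + 2998485) = 1/(-1752 + 2998485) = 1/2996733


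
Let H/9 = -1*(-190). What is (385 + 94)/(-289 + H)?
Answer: 479/1421 ≈ 0.33709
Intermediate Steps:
H = 1710 (H = 9*(-1*(-190)) = 9*190 = 1710)
(385 + 94)/(-289 + H) = (385 + 94)/(-289 + 1710) = 479/1421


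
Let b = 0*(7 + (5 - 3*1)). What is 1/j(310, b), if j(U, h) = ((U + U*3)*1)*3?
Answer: 1/3720 ≈ 0.00026882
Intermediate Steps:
b = 0 (b = 0*(7 + (5 - 3)) = 0*(7 + 2) = 0*9 = 0)
j(U, h) = 12*U (j(U, h) = ((U + 3*U)*1)*3 = ((4*U)*1)*3 = (4*U)*3 = 12*U)
1/j(310, b) = 1/(12*310) = 1/3720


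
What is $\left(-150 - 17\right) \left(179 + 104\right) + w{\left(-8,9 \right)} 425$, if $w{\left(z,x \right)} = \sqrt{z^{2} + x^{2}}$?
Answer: $-47261 + 425 \sqrt{145} \approx -42143.0$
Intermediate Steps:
$w{\left(z,x \right)} = \sqrt{x^{2} + z^{2}}$
$\left(-150 - 17\right) \left(179 + 104\right) + w{\left(-8,9 \right)} 425 = \left(-150 - 17\right) \left(179 + 104\right) + \sqrt{9^{2} + \left(-8\right)^{2}} \cdot 425 = \left(-150 + \left(-39 + 22\right)\right) 283 + \sqrt{81 + 64} \cdot 425 = \left(-150 - 17\right) 283 + \sqrt{145} \cdot 425 = \left(-167\right) 283 + 425 \sqrt{145} = -47261 + 425 \sqrt{145}$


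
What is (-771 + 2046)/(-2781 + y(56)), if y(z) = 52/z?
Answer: -17850/38921 ≈ -0.45862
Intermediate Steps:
(-771 + 2046)/(-2781 + y(56)) = (-771 + 2046)/(-2781 + 52/56) = 1275/(-2781 + 52*(1/56)) = 1275/(-2781 + 13/14) = 1275/(-38921/14) = 1275*(-14/38921) = -17850/38921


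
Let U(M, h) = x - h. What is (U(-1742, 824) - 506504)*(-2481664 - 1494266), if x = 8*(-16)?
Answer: 2017609534080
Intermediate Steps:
x = -128
U(M, h) = -128 - h
(U(-1742, 824) - 506504)*(-2481664 - 1494266) = ((-128 - 1*824) - 506504)*(-2481664 - 1494266) = ((-128 - 824) - 506504)*(-3975930) = (-952 - 506504)*(-3975930) = -507456*(-3975930) = 2017609534080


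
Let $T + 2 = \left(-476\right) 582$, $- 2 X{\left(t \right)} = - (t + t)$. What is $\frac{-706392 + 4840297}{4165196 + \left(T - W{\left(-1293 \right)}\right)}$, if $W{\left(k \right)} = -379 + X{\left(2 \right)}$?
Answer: $\frac{4133905}{3888539} \approx 1.0631$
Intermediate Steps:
$X{\left(t \right)} = t$ ($X{\left(t \right)} = - \frac{\left(-1\right) \left(t + t\right)}{2} = - \frac{\left(-1\right) 2 t}{2} = - \frac{\left(-2\right) t}{2} = t$)
$W{\left(k \right)} = -377$ ($W{\left(k \right)} = -379 + 2 = -377$)
$T = -277034$ ($T = -2 - 277032 = -277034$)
$\frac{-706392 + 4840297}{4165196 + \left(T - W{\left(-1293 \right)}\right)} = \frac{-706392 + 4840297}{4165196 - 276657} = \frac{4133905}{4165196 + \left(-277034 + 377\right)} = \frac{4133905}{4165196 - 276657} = \frac{4133905}{3888539}$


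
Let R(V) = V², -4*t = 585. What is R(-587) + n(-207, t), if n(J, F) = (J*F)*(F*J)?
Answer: 14669512129/16 ≈ 9.1684e+8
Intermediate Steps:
t = -585/4 (t = -¼*585 = -585/4 ≈ -146.25)
n(J, F) = F²*J² (n(J, F) = (F*J)*(F*J) = F²*J²)
R(-587) + n(-207, t) = (-587)² + (-585/4)²*(-207)² = 344569 + (342225/16)*42849 = 344569 + 14663999025/16 = 14669512129/16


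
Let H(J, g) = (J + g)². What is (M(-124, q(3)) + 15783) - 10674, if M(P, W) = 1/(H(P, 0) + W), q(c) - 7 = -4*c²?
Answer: 78407824/15347 ≈ 5109.0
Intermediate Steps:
q(c) = 7 - 4*c²
M(P, W) = 1/(W + P²) (M(P, W) = 1/((P + 0)² + W) = 1/(P² + W) = 1/(W + P²))
(M(-124, q(3)) + 15783) - 10674 = (1/((7 - 4*3²) + (-124)²) + 15783) - 10674 = (1/((7 - 4*9) + 15376) + 15783) - 10674 = (1/((7 - 36) + 15376) + 15783) - 10674 = (1/(-29 + 15376) + 15783) - 10674 = (1/15347 + 15783) - 10674 = 242221702/15347 - 10674 = 78407824/15347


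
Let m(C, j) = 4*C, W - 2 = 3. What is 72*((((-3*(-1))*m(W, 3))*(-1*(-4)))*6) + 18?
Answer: 103698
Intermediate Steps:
W = 5 (W = 2 + 3 = 5)
72*((((-3*(-1))*m(W, 3))*(-1*(-4)))*6) + 18 = 72*((((-3*(-1))*(4*5))*(-1*(-4)))*6) + 18 = 72*(((3*20)*4)*6) + 18 = 72*((60*4)*6) + 18 = 72*(240*6) + 18 = 72*1440 + 18 = 103680 + 18 = 103698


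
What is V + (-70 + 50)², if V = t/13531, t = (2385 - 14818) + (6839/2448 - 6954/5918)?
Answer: 39115385485049/98013584592 ≈ 399.08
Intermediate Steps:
t = -90048351751/7243632 (t = -12433 + (6839*(1/2448) - 6954*1/5918) = -12433 + (6839/2448 - 3477/2959) = -12433 + 11724905/7243632 = -90048351751/7243632 ≈ -12431.)
V = -90048351751/98013584592 (V = -90048351751/7243632/13531 = -90048351751/7243632*1/13531 = -90048351751/98013584592 ≈ -0.91873)
V + (-70 + 50)² = -90048351751/98013584592 + (-70 + 50)² = -90048351751/98013584592 + (-20)² = -90048351751/98013584592 + 400 = 39115385485049/98013584592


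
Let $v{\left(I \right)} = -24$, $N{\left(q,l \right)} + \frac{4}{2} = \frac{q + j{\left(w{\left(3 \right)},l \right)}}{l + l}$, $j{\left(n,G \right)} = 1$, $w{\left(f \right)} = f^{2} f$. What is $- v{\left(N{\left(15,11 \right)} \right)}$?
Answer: $24$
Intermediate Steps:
$w{\left(f \right)} = f^{3}$
$N{\left(q,l \right)} = -2 + \frac{1 + q}{2 l}$ ($N{\left(q,l \right)} = -2 + \frac{q + 1}{l + l} = -2 + \frac{1 + q}{2 l}$)
$- v{\left(N{\left(15,11 \right)} \right)} = \left(-1\right) \left(-24\right) = 24$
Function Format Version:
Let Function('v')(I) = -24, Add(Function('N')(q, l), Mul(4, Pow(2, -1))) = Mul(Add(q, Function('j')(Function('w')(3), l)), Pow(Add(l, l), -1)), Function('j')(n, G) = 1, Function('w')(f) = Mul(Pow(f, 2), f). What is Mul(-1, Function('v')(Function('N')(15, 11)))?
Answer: 24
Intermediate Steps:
Function('w')(f) = Pow(f, 3)
Function('N')(q, l) = Add(-2, Mul(Rational(1, 2), Pow(l, -1), Add(1, q))) (Function('N')(q, l) = Add(-2, Mul(Add(q, 1), Pow(Add(l, l), -1))) = Add(-2, Mul(Add(1, q), Pow(Mul(2, l), -1))) = Add(-2, Mul(Add(1, q), Mul(Rational(1, 2), Pow(l, -1)))) = Add(-2, Mul(Rational(1, 2), Pow(l, -1), Add(1, q))))
Mul(-1, Function('v')(Function('N')(15, 11))) = Mul(-1, -24) = 24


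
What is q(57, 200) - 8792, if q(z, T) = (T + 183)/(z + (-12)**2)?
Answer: -1766809/201 ≈ -8790.1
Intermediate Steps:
q(z, T) = (183 + T)/(144 + z) (q(z, T) = (183 + T)/(z + 144) = (183 + T)/(144 + z))
q(57, 200) - 8792 = (183 + 200)/(144 + 57) - 8792 = 383/201 - 8792 = -1766809/201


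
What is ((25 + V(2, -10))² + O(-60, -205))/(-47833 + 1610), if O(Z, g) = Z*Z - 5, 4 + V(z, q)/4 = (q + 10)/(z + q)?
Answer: -3676/46223 ≈ -0.079527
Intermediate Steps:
V(z, q) = -16 + 4*(10 + q)/(q + z) (V(z, q) = -16 + 4*((q + 10)/(z + q)) = -16 + 4*((10 + q)/(q + z)) = -16 + 4*(10 + q)/(q + z))
O(Z, g) = -5 + Z² (O(Z, g) = Z² - 5 = -5 + Z²)
((25 + V(2, -10))² + O(-60, -205))/(-47833 + 1610) = ((25 + 4*(10 - 4*2 - 3*(-10))/(-10 + 2))² + (-5 + (-60)²))/(-47833 + 1610) = ((25 + 4*(10 - 8 + 30)/(-8))² + (-5 + 3600))/(-46223) = ((25 + 4*(-⅛)*32)² + 3595)*(-1/46223) = ((25 - 16)² + 3595)*(-1/46223) = (9² + 3595)*(-1/46223) = (81 + 3595)*(-1/46223) = 3676*(-1/46223) = -3676/46223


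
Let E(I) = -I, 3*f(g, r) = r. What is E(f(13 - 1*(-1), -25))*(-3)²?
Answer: 75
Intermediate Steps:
f(g, r) = r/3
E(f(13 - 1*(-1), -25))*(-3)² = -(-25)/3*(-3)² = -1*(-25/3)*9 = (25/3)*9 = 75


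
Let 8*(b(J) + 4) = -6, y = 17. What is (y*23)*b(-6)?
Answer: -7429/4 ≈ -1857.3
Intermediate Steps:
b(J) = -19/4 (b(J) = -4 + (⅛)*(-6) = -4 - ¾ = -19/4)
(y*23)*b(-6) = (17*23)*(-19/4) = 391*(-19/4) = -7429/4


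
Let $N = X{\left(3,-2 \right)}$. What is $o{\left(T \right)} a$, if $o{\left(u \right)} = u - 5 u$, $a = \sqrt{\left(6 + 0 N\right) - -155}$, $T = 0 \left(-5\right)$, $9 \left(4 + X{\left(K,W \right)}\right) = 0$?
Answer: $0$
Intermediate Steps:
$X{\left(K,W \right)} = -4$ ($X{\left(K,W \right)} = -4 + \frac{1}{9} \cdot 0 = -4 + 0 = -4$)
$T = 0$
$N = -4$
$a = \sqrt{161}$ ($a = \sqrt{\left(6 + 0 \left(-4\right)\right) - -155} = \sqrt{\left(6 + 0\right) + 155} = \sqrt{6 + 155} = \sqrt{161} \approx 12.689$)
$o{\left(u \right)} = - 4 u$
$o{\left(T \right)} a = \left(-4\right) 0 \sqrt{161} = 0 \sqrt{161} = 0$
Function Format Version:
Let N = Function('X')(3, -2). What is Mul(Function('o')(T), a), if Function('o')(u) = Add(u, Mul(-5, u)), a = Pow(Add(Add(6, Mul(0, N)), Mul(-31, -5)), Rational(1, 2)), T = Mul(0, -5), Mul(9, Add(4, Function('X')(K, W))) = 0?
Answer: 0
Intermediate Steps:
Function('X')(K, W) = -4 (Function('X')(K, W) = Add(-4, Mul(Rational(1, 9), 0)) = Add(-4, 0) = -4)
T = 0
N = -4
a = Pow(161, Rational(1, 2)) (a = Pow(Add(Add(6, Mul(0, -4)), Mul(-31, -5)), Rational(1, 2)) = Pow(Add(Add(6, 0), 155), Rational(1, 2)) = Pow(Add(6, 155), Rational(1, 2)) = Pow(161, Rational(1, 2)) ≈ 12.689)
Function('o')(u) = Mul(-4, u)
Mul(Function('o')(T), a) = Mul(Mul(-4, 0), Pow(161, Rational(1, 2))) = Mul(0, Pow(161, Rational(1, 2))) = 0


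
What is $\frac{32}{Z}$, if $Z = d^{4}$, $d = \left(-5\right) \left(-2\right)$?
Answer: $\frac{2}{625} \approx 0.0032$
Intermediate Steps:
$d = 10$
$Z = 10000$ ($Z = 10^{4} = 10000$)
$\frac{32}{Z} = \frac{32}{10000} = 32 \cdot \frac{1}{10000} = \frac{2}{625}$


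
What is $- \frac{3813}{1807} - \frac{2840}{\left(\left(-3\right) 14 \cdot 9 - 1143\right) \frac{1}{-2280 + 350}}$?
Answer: $- \frac{762332921}{211419} \approx -3605.8$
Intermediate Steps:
$- \frac{3813}{1807} - \frac{2840}{\left(\left(-3\right) 14 \cdot 9 - 1143\right) \frac{1}{-2280 + 350}} = \left(-3813\right) \frac{1}{1807} - \frac{2840}{\left(\left(-42\right) 9 - 1143\right) \frac{1}{-1930}} = - \frac{3813}{1807} - \frac{2840}{\left(-378 - 1143\right) \left(- \frac{1}{1930}\right)} = - \frac{3813}{1807} - \frac{2840}{\left(-1521\right) \left(- \frac{1}{1930}\right)} = - \frac{3813}{1807} - \frac{2840}{\frac{1521}{1930}} = - \frac{3813}{1807} - \frac{5481200}{1521} = - \frac{762332921}{211419}$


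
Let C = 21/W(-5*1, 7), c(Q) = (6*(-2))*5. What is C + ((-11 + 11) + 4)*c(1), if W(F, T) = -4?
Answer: -981/4 ≈ -245.25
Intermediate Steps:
c(Q) = -60 (c(Q) = -12*5 = -60)
C = -21/4 (C = 21/(-4) = 21*(-¼) = -21/4 ≈ -5.2500)
C + ((-11 + 11) + 4)*c(1) = -21/4 + ((-11 + 11) + 4)*(-60) = -21/4 + (0 + 4)*(-60) = -21/4 + 4*(-60) = -21/4 - 240 = -981/4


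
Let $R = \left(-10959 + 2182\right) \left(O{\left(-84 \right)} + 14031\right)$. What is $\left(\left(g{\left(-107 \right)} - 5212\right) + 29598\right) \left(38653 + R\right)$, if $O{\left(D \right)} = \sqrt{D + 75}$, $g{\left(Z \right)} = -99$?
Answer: $-2990007397558 - 639500997 i \approx -2.99 \cdot 10^{12} - 6.395 \cdot 10^{8} i$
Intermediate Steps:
$O{\left(D \right)} = \sqrt{75 + D}$
$R = -123150087 - 26331 i$ ($R = \left(-10959 + 2182\right) \left(\sqrt{75 - 84} + 14031\right) = - 8777 \left(\sqrt{-9} + 14031\right) = - 8777 \left(3 i + 14031\right) = - 8777 \left(14031 + 3 i\right) = -123150087 - 26331 i \approx -1.2315 \cdot 10^{8} - 26331.0 i$)
$\left(\left(g{\left(-107 \right)} - 5212\right) + 29598\right) \left(38653 + R\right) = \left(\left(-99 - 5212\right) + 29598\right) \left(38653 - \left(123150087 + 26331 i\right)\right) = \left(\left(-99 - 5212\right) + 29598\right) \left(-123111434 - 26331 i\right) = \left(-5311 + 29598\right) \left(-123111434 - 26331 i\right) = 24287 \left(-123111434 - 26331 i\right) = -2990007397558 - 639500997 i$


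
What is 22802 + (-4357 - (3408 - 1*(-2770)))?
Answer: 12267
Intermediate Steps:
22802 + (-4357 - (3408 - 1*(-2770))) = 22802 + (-4357 - (3408 + 2770)) = 22802 + (-4357 - 1*6178) = 22802 + (-4357 - 6178) = 22802 - 10535 = 12267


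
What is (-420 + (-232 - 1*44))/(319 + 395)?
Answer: -116/119 ≈ -0.97479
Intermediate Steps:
(-420 + (-232 - 1*44))/(319 + 395) = (-420 + (-232 - 44))/714 = (-420 - 276)*(1/714) = -696*1/714 = -116/119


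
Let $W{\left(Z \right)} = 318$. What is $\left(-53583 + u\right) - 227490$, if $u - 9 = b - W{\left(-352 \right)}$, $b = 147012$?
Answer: $-134370$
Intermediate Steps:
$u = 146703$ ($u = 9 + \left(147012 - 318\right) = 9 + 146694 = 146703$)
$\left(-53583 + u\right) - 227490 = \left(-53583 + 146703\right) - 227490 = 93120 - 227490 = -134370$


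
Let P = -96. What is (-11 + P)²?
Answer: 11449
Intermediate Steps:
(-11 + P)² = (-11 - 96)² = (-107)² = 11449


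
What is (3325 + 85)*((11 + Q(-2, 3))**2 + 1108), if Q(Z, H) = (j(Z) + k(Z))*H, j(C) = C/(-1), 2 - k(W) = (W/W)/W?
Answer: 11650265/2 ≈ 5.8251e+6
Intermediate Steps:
k(W) = 2 - 1/W (k(W) = 2 - W/W/W = 2 - 1/W)
j(C) = -C (j(C) = C*(-1) = -C)
Q(Z, H) = H*(2 - Z - 1/Z) (Q(Z, H) = (-Z + (2 - 1/Z))*H = (2 - Z - 1/Z)*H = H*(2 - Z - 1/Z))
(3325 + 85)*((11 + Q(-2, 3))**2 + 1108) = (3325 + 85)*((11 + (2*3 - 1*3*(-2) - 1*3/(-2)))**2 + 1108) = 3410*((11 + (6 + 6 - 1*3*(-1/2)))**2 + 1108) = 3410*((11 + (6 + 6 + 3/2))**2 + 1108) = 3410*((11 + 27/2)**2 + 1108) = 3410*((49/2)**2 + 1108) = 3410*(2401/4 + 1108) = 3410*(6833/4) = 11650265/2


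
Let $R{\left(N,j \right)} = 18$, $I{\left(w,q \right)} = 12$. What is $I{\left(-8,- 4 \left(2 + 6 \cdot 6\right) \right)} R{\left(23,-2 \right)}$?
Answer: $216$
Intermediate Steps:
$I{\left(-8,- 4 \left(2 + 6 \cdot 6\right) \right)} R{\left(23,-2 \right)} = 12 \cdot 18 = 216$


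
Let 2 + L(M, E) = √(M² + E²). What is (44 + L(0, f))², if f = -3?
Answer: 2025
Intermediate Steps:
L(M, E) = -2 + √(E² + M²) (L(M, E) = -2 + √(M² + E²) = -2 + √(E² + M²))
(44 + L(0, f))² = (44 + (-2 + √((-3)² + 0²)))² = (44 + (-2 + √(9 + 0)))² = (44 + (-2 + √9))² = (44 + (-2 + 3))² = (44 + 1)² = 45² = 2025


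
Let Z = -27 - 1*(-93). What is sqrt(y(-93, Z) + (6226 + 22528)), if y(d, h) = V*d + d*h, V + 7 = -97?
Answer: 4*sqrt(2018) ≈ 179.69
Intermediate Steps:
V = -104 (V = -7 - 97 = -104)
Z = 66 (Z = -27 + 93 = 66)
y(d, h) = -104*d + d*h
sqrt(y(-93, Z) + (6226 + 22528)) = sqrt(-93*(-104 + 66) + (6226 + 22528)) = sqrt(-93*(-38) + 28754) = sqrt(3534 + 28754) = sqrt(32288) = 4*sqrt(2018)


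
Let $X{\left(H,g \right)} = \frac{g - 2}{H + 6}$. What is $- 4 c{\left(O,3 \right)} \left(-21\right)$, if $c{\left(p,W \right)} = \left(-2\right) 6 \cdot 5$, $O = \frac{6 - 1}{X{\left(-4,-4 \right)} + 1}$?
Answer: $-5040$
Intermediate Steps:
$X{\left(H,g \right)} = \frac{-2 + g}{6 + H}$
$O = - \frac{5}{2}$ ($O = \frac{6 - 1}{\frac{-2 - 4}{6 - 4} + 1} = \frac{5}{\frac{1}{2} \left(-6\right) + 1} = \frac{5}{-3 + 1} = \frac{5}{-2} = 5 \left(- \frac{1}{2}\right) = - \frac{5}{2} \approx -2.5$)
$c{\left(p,W \right)} = -60$ ($c{\left(p,W \right)} = \left(-12\right) 5 = -60$)
$- 4 c{\left(O,3 \right)} \left(-21\right) = \left(-4\right) \left(-60\right) \left(-21\right) = 240 \left(-21\right) = -5040$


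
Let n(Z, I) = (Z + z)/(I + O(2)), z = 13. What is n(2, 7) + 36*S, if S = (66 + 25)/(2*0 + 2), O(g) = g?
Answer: 4919/3 ≈ 1639.7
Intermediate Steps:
S = 91/2 (S = 91/(0 + 2) = 91/2 ≈ 45.500)
n(Z, I) = (13 + Z)/(2 + I) (n(Z, I) = (Z + 13)/(I + 2) = (13 + Z)/(2 + I))
n(2, 7) + 36*S = (13 + 2)/(2 + 7) + 36*(91/2) = 15/9 + 1638 = (⅑)*15 + 1638 = 5/3 + 1638 = 4919/3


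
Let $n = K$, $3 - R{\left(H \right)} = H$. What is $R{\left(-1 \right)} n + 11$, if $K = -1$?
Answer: $7$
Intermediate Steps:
$R{\left(H \right)} = 3 - H$
$n = -1$
$R{\left(-1 \right)} n + 11 = \left(3 - -1\right) \left(-1\right) + 11 = \left(3 + 1\right) \left(-1\right) + 11 = 4 \left(-1\right) + 11 = -4 + 11 = 7$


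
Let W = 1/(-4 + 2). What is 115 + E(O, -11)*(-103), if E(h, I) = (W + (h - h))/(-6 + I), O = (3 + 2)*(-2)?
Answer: 3807/34 ≈ 111.97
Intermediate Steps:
W = -½ (W = 1/(-2) = -½ ≈ -0.50000)
O = -10 (O = 5*(-2) = -10)
E(h, I) = -1/(2*(-6 + I)) (E(h, I) = (-½ + (h - h))/(-6 + I) = (-½ + 0)/(-6 + I) = -1/(2*(-6 + I)))
115 + E(O, -11)*(-103) = 115 - 1/(-12 + 2*(-11))*(-103) = 115 - 1/(-12 - 22)*(-103) = 115 - 1/(-34)*(-103) = 115 - 1*(-1/34)*(-103) = 115 + (1/34)*(-103) = 115 - 103/34 = 3807/34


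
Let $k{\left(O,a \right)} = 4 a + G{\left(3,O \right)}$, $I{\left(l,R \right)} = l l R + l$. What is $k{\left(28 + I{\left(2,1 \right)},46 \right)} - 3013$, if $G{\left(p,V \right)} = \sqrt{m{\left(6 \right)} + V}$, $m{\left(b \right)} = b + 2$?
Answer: $-2829 + \sqrt{42} \approx -2822.5$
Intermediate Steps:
$I{\left(l,R \right)} = l + R l^{2}$ ($I{\left(l,R \right)} = l^{2} R + l = R l^{2} + l = l + R l^{2}$)
$m{\left(b \right)} = 2 + b$
$G{\left(p,V \right)} = \sqrt{8 + V}$ ($G{\left(p,V \right)} = \sqrt{\left(2 + 6\right) + V} = \sqrt{8 + V}$)
$k{\left(O,a \right)} = \sqrt{8 + O} + 4 a$ ($k{\left(O,a \right)} = 4 a + \sqrt{8 + O} = \sqrt{8 + O} + 4 a$)
$k{\left(28 + I{\left(2,1 \right)},46 \right)} - 3013 = \left(\sqrt{8 + \left(28 + 2 \left(1 + 1 \cdot 2\right)\right)} + 4 \cdot 46\right) - 3013 = \left(\sqrt{8 + \left(28 + 2 \left(1 + 2\right)\right)} + 184\right) - 3013 = \left(\sqrt{8 + \left(28 + 2 \cdot 3\right)} + 184\right) - 3013 = \left(\sqrt{8 + \left(28 + 6\right)} + 184\right) - 3013 = \left(\sqrt{8 + 34} + 184\right) - 3013 = \left(\sqrt{42} + 184\right) - 3013 = \left(184 + \sqrt{42}\right) - 3013 = -2829 + \sqrt{42}$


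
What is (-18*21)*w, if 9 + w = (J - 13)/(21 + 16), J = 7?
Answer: 128142/37 ≈ 3463.3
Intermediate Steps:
w = -339/37 (w = -9 + (7 - 13)/(21 + 16) = -9 - 6/37 = -339/37 ≈ -9.1622)
(-18*21)*w = -18*21*(-339/37) = -378*(-339/37) = 128142/37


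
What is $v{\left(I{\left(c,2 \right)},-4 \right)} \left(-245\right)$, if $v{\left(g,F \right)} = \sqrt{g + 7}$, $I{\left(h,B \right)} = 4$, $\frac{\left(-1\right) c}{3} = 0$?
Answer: $- 245 \sqrt{11} \approx -812.57$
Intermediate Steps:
$c = 0$ ($c = \left(-3\right) 0 = 0$)
$v{\left(g,F \right)} = \sqrt{7 + g}$
$v{\left(I{\left(c,2 \right)},-4 \right)} \left(-245\right) = \sqrt{7 + 4} \left(-245\right) = \sqrt{11} \left(-245\right) = - 245 \sqrt{11}$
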